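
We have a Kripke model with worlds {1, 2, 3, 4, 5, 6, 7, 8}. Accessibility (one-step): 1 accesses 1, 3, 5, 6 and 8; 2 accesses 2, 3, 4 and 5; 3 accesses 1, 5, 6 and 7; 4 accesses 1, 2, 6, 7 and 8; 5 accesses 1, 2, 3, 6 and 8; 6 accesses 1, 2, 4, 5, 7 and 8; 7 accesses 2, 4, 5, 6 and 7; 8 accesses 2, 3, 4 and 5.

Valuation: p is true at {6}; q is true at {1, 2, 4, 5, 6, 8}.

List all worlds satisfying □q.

∅

1: successors {1, 3, 5, 6, 8}; q there: 1:T, 3:F, 5:T, 6:T, 8:T. ✗
2: successors {2, 3, 4, 5}; q there: 2:T, 3:F, 4:T, 5:T. ✗
3: successors {1, 5, 6, 7}; q there: 1:T, 5:T, 6:T, 7:F. ✗
4: successors {1, 2, 6, 7, 8}; q there: 1:T, 2:T, 6:T, 7:F, 8:T. ✗
5: successors {1, 2, 3, 6, 8}; q there: 1:T, 2:T, 3:F, 6:T, 8:T. ✗
6: successors {1, 2, 4, 5, 7, 8}; q there: 1:T, 2:T, 4:T, 5:T, 7:F, 8:T. ✗
7: successors {2, 4, 5, 6, 7}; q there: 2:T, 4:T, 5:T, 6:T, 7:F. ✗
8: successors {2, 3, 4, 5}; q there: 2:T, 3:F, 4:T, 5:T. ✗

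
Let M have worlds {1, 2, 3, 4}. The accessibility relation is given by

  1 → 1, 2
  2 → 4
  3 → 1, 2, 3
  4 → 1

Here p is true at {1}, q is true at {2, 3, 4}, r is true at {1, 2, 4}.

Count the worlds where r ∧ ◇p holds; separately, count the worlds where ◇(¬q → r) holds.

2 and 4

For r ∧ ◇p:
1: r is T, ◇p is T. ✓
2: r is T, ◇p is F. ✗
3: r is F, ◇p is T. ✗
4: r is T, ◇p is T. ✓
— 2 worlds.
For ◇(¬q → r):
1: successors {1, 2}; ¬q → r there: 1:T, 2:T. ✓
2: successors {4}; ¬q → r there: 4:T. ✓
3: successors {1, 2, 3}; ¬q → r there: 1:T, 2:T, 3:T. ✓
4: successors {1}; ¬q → r there: 1:T. ✓
— 4 worlds.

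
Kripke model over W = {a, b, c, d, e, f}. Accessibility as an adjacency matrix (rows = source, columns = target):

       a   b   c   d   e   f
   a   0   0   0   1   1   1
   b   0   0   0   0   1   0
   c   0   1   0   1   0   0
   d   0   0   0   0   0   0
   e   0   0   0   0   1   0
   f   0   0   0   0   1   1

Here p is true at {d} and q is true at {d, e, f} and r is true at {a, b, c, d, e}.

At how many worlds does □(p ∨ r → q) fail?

1

a: successors {d, e, f}; p ∨ r → q there: d:T, e:T, f:T. ✓
b: successors {e}; p ∨ r → q there: e:T. ✓
c: successors {b, d}; p ∨ r → q there: b:F, d:T. ✗
d: no successors, so □(p ∨ r → q) holds vacuously. ✓
e: successors {e}; p ∨ r → q there: e:T. ✓
f: successors {e, f}; p ∨ r → q there: e:T, f:T. ✓
Satisfying worlds: {a, b, d, e, f}.
So □(p ∨ r → q) fails at the other 1 world.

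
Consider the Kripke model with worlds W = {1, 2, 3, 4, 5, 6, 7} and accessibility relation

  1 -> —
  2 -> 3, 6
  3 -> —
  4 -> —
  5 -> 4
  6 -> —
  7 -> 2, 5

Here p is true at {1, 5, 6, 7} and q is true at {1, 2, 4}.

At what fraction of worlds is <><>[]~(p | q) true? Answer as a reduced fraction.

1/7

1: no successors, so <><>[]~(p | q) fails. ✗
2: successors {3, 6}; <>[]~(p | q) there: 3:F, 6:F. ✗
3: no successors, so <><>[]~(p | q) fails. ✗
4: no successors, so <><>[]~(p | q) fails. ✗
5: successors {4}; <>[]~(p | q) there: 4:F. ✗
6: no successors, so <><>[]~(p | q) fails. ✗
7: successors {2, 5}; <>[]~(p | q) there: 2:T, 5:T. ✓
That's 1 of 7 worlds, so 1/7.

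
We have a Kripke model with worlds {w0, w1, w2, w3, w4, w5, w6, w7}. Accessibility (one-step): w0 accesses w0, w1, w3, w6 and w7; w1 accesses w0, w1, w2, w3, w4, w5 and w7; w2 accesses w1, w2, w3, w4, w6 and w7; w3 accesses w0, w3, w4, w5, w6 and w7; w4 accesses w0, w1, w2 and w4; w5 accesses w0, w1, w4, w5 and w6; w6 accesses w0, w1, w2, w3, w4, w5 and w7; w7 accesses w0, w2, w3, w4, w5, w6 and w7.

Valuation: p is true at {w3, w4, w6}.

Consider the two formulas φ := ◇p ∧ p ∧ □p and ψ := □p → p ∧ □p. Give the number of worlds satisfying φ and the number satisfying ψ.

0 and 8

For ◇p ∧ p ∧ □p:
w0: ◇p is T, p ∧ □p is F. ✗
w1: ◇p is T, p ∧ □p is F. ✗
w2: ◇p is T, p ∧ □p is F. ✗
w3: ◇p is T, p ∧ □p is F. ✗
w4: ◇p is T, p ∧ □p is F. ✗
w5: ◇p is T, p ∧ □p is F. ✗
w6: ◇p is T, p ∧ □p is F. ✗
w7: ◇p is T, p ∧ □p is F. ✗
— 0 worlds.
For □p → p ∧ □p:
w0: □p is F, p ∧ □p is F. ✓
w1: □p is F, p ∧ □p is F. ✓
w2: □p is F, p ∧ □p is F. ✓
w3: □p is F, p ∧ □p is F. ✓
w4: □p is F, p ∧ □p is F. ✓
w5: □p is F, p ∧ □p is F. ✓
w6: □p is F, p ∧ □p is F. ✓
w7: □p is F, p ∧ □p is F. ✓
— 8 worlds.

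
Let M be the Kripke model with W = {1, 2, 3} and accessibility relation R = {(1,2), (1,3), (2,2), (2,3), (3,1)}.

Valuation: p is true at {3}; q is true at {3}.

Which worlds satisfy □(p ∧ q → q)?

1: successors {2, 3}; p ∧ q → q there: 2:T, 3:T. ✓
2: successors {2, 3}; p ∧ q → q there: 2:T, 3:T. ✓
3: successors {1}; p ∧ q → q there: 1:T. ✓

{1, 2, 3}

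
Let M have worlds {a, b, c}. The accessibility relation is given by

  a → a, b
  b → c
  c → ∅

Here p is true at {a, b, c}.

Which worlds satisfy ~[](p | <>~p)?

a: [](p | <>~p) is T. ✗
b: [](p | <>~p) is T. ✗
c: [](p | <>~p) is T. ✗

∅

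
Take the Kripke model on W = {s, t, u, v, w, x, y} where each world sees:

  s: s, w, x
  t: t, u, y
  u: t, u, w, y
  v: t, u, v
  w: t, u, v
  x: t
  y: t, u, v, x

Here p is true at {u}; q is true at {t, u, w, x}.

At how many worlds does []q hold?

1

s: successors {s, w, x}; q there: s:F, w:T, x:T. ✗
t: successors {t, u, y}; q there: t:T, u:T, y:F. ✗
u: successors {t, u, w, y}; q there: t:T, u:T, w:T, y:F. ✗
v: successors {t, u, v}; q there: t:T, u:T, v:F. ✗
w: successors {t, u, v}; q there: t:T, u:T, v:F. ✗
x: successors {t}; q there: t:T. ✓
y: successors {t, u, v, x}; q there: t:T, u:T, v:F, x:T. ✗
Satisfying worlds: {x}.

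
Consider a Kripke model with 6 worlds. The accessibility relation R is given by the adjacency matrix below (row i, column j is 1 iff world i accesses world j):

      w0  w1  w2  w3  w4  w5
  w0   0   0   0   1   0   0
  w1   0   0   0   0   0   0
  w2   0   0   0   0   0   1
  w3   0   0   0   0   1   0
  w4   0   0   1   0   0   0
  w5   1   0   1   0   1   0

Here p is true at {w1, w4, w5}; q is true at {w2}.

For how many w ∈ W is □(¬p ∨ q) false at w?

w0: successors {w3}; ¬p ∨ q there: w3:T. ✓
w1: no successors, so □(¬p ∨ q) holds vacuously. ✓
w2: successors {w5}; ¬p ∨ q there: w5:F. ✗
w3: successors {w4}; ¬p ∨ q there: w4:F. ✗
w4: successors {w2}; ¬p ∨ q there: w2:T. ✓
w5: successors {w0, w2, w4}; ¬p ∨ q there: w0:T, w2:T, w4:F. ✗
Satisfying worlds: {w0, w1, w4}.
So □(¬p ∨ q) fails at the other 3 worlds.

3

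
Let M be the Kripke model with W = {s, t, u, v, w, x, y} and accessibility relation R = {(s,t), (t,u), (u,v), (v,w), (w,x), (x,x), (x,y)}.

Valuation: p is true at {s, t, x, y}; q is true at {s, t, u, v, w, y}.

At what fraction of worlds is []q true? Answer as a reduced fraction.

s: successors {t}; q there: t:T. ✓
t: successors {u}; q there: u:T. ✓
u: successors {v}; q there: v:T. ✓
v: successors {w}; q there: w:T. ✓
w: successors {x}; q there: x:F. ✗
x: successors {x, y}; q there: x:F, y:T. ✗
y: no successors, so []q holds vacuously. ✓
That's 5 of 7 worlds, so 5/7.

5/7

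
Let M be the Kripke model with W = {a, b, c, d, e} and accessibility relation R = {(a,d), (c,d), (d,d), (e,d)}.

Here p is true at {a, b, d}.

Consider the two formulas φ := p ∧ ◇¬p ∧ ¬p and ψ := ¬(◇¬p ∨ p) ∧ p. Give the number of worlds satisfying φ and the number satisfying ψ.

For p ∧ ◇¬p ∧ ¬p:
a: p ∧ ◇¬p is F, ¬p is F. ✗
b: p ∧ ◇¬p is F, ¬p is F. ✗
c: p ∧ ◇¬p is F, ¬p is T. ✗
d: p ∧ ◇¬p is F, ¬p is F. ✗
e: p ∧ ◇¬p is F, ¬p is T. ✗
— 0 worlds.
For ¬(◇¬p ∨ p) ∧ p:
a: ¬(◇¬p ∨ p) is F, p is T. ✗
b: ¬(◇¬p ∨ p) is F, p is T. ✗
c: ¬(◇¬p ∨ p) is T, p is F. ✗
d: ¬(◇¬p ∨ p) is F, p is T. ✗
e: ¬(◇¬p ∨ p) is T, p is F. ✗
— 0 worlds.

0 and 0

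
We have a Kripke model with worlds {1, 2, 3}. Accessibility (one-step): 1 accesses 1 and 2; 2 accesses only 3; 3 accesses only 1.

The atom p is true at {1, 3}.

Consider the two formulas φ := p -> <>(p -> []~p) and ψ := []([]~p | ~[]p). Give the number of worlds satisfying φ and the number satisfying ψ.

For p -> <>(p -> []~p):
1: p is T, <>(p -> []~p) is T. ✓
2: p is F, <>(p -> []~p) is F. ✓
3: p is T, <>(p -> []~p) is F. ✗
— 2 worlds.
For []([]~p | ~[]p):
1: successors {1, 2}; []~p | ~[]p there: 1:T, 2:F. ✗
2: successors {3}; []~p | ~[]p there: 3:F. ✗
3: successors {1}; []~p | ~[]p there: 1:T. ✓
— 1 world.

2 and 1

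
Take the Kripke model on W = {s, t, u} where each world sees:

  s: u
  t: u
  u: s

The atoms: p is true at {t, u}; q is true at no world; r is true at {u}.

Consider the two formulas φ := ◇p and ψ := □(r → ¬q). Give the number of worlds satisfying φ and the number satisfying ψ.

For ◇p:
s: successors {u}; p there: u:T. ✓
t: successors {u}; p there: u:T. ✓
u: successors {s}; p there: s:F. ✗
— 2 worlds.
For □(r → ¬q):
s: successors {u}; r → ¬q there: u:T. ✓
t: successors {u}; r → ¬q there: u:T. ✓
u: successors {s}; r → ¬q there: s:T. ✓
— 3 worlds.

2 and 3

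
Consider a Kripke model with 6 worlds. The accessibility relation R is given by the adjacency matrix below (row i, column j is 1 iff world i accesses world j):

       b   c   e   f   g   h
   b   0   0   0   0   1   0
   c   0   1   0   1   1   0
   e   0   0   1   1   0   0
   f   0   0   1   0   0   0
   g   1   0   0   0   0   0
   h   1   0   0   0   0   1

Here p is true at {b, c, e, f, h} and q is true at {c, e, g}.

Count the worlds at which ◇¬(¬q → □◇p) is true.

b: successors {g}; ¬(¬q → □◇p) there: g:F. ✗
c: successors {c, f, g}; ¬(¬q → □◇p) there: c:F, f:F, g:F. ✗
e: successors {e, f}; ¬(¬q → □◇p) there: e:F, f:F. ✗
f: successors {e}; ¬(¬q → □◇p) there: e:F. ✗
g: successors {b}; ¬(¬q → □◇p) there: b:F. ✗
h: successors {b, h}; ¬(¬q → □◇p) there: b:F, h:T. ✓
Satisfying worlds: {h}.

1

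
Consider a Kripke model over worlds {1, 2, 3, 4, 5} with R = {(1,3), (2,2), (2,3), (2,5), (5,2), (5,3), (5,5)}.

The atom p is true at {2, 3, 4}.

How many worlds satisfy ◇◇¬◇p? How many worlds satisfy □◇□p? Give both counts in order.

For ◇◇¬◇p:
1: successors {3}; ◇¬◇p there: 3:F. ✗
2: successors {2, 3, 5}; ◇¬◇p there: 2:T, 3:F, 5:T. ✓
3: no successors, so ◇◇¬◇p fails. ✗
4: no successors, so ◇◇¬◇p fails. ✗
5: successors {2, 3, 5}; ◇¬◇p there: 2:T, 3:F, 5:T. ✓
— 2 worlds.
For □◇□p:
1: successors {3}; ◇□p there: 3:F. ✗
2: successors {2, 3, 5}; ◇□p there: 2:T, 3:F, 5:T. ✗
3: no successors, so □◇□p holds vacuously. ✓
4: no successors, so □◇□p holds vacuously. ✓
5: successors {2, 3, 5}; ◇□p there: 2:T, 3:F, 5:T. ✗
— 2 worlds.

2 and 2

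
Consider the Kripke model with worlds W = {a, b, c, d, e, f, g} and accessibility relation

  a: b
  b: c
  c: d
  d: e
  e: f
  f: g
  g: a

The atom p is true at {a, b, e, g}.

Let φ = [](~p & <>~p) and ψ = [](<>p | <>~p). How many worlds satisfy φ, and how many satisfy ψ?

1 and 7

For [](~p & <>~p):
a: successors {b}; ~p & <>~p there: b:F. ✗
b: successors {c}; ~p & <>~p there: c:T. ✓
c: successors {d}; ~p & <>~p there: d:F. ✗
d: successors {e}; ~p & <>~p there: e:F. ✗
e: successors {f}; ~p & <>~p there: f:F. ✗
f: successors {g}; ~p & <>~p there: g:F. ✗
g: successors {a}; ~p & <>~p there: a:F. ✗
— 1 world.
For [](<>p | <>~p):
a: successors {b}; <>p | <>~p there: b:T. ✓
b: successors {c}; <>p | <>~p there: c:T. ✓
c: successors {d}; <>p | <>~p there: d:T. ✓
d: successors {e}; <>p | <>~p there: e:T. ✓
e: successors {f}; <>p | <>~p there: f:T. ✓
f: successors {g}; <>p | <>~p there: g:T. ✓
g: successors {a}; <>p | <>~p there: a:T. ✓
— 7 worlds.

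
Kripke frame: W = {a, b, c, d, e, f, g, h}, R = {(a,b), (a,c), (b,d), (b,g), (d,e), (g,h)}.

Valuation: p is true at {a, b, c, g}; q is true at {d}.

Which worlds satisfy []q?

a: successors {b, c}; q there: b:F, c:F. ✗
b: successors {d, g}; q there: d:T, g:F. ✗
c: no successors, so []q holds vacuously. ✓
d: successors {e}; q there: e:F. ✗
e: no successors, so []q holds vacuously. ✓
f: no successors, so []q holds vacuously. ✓
g: successors {h}; q there: h:F. ✗
h: no successors, so []q holds vacuously. ✓

{c, e, f, h}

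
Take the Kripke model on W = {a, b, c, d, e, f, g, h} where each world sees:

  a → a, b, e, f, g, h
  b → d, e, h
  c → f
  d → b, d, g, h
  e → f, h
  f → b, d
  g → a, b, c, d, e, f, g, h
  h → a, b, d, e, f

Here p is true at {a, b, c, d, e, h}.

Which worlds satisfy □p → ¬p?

a: □p is F, ¬p is F. ✓
b: □p is T, ¬p is F. ✗
c: □p is F, ¬p is F. ✓
d: □p is F, ¬p is F. ✓
e: □p is F, ¬p is F. ✓
f: □p is T, ¬p is T. ✓
g: □p is F, ¬p is T. ✓
h: □p is F, ¬p is F. ✓

{a, c, d, e, f, g, h}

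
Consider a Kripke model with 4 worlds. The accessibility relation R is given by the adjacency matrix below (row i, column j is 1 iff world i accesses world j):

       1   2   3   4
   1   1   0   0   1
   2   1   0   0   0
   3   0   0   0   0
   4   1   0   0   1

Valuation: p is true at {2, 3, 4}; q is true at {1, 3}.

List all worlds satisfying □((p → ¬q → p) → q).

{2, 3}

1: successors {1, 4}; (p → ¬q → p) → q there: 1:T, 4:F. ✗
2: successors {1}; (p → ¬q → p) → q there: 1:T. ✓
3: no successors, so □((p → ¬q → p) → q) holds vacuously. ✓
4: successors {1, 4}; (p → ¬q → p) → q there: 1:T, 4:F. ✗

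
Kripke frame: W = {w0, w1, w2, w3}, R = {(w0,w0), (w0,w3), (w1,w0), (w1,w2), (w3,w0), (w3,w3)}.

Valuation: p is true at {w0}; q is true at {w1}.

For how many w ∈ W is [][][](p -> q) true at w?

1

w0: successors {w0, w3}; [][](p -> q) there: w0:F, w3:F. ✗
w1: successors {w0, w2}; [][](p -> q) there: w0:F, w2:T. ✗
w2: no successors, so [][][](p -> q) holds vacuously. ✓
w3: successors {w0, w3}; [][](p -> q) there: w0:F, w3:F. ✗
Satisfying worlds: {w2}.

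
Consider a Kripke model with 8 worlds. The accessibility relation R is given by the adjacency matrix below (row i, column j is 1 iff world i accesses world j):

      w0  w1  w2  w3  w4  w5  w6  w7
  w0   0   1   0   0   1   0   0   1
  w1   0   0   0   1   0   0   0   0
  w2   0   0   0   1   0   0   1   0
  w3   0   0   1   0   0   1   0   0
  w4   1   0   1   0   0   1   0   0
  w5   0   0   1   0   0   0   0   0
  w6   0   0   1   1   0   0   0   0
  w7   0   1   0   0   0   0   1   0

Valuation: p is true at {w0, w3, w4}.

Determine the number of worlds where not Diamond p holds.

3

w0: Diamond p is T. ✗
w1: Diamond p is T. ✗
w2: Diamond p is T. ✗
w3: Diamond p is F. ✓
w4: Diamond p is T. ✗
w5: Diamond p is F. ✓
w6: Diamond p is T. ✗
w7: Diamond p is F. ✓
Satisfying worlds: {w3, w5, w7}.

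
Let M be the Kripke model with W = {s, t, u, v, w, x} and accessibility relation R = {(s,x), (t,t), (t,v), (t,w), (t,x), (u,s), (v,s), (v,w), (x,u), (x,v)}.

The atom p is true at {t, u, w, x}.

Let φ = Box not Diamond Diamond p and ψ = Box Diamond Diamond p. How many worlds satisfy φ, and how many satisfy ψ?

1 and 4

For Box not Diamond Diamond p:
s: successors {x}; not Diamond Diamond p there: x:F. ✗
t: successors {t, v, w, x}; not Diamond Diamond p there: t:F, v:F, w:T, x:F. ✗
u: successors {s}; not Diamond Diamond p there: s:F. ✗
v: successors {s, w}; not Diamond Diamond p there: s:F, w:T. ✗
w: no successors, so Box not Diamond Diamond p holds vacuously. ✓
x: successors {u, v}; not Diamond Diamond p there: u:F, v:F. ✗
— 1 world.
For Box Diamond Diamond p:
s: successors {x}; Diamond Diamond p there: x:T. ✓
t: successors {t, v, w, x}; Diamond Diamond p there: t:T, v:T, w:F, x:T. ✗
u: successors {s}; Diamond Diamond p there: s:T. ✓
v: successors {s, w}; Diamond Diamond p there: s:T, w:F. ✗
w: no successors, so Box Diamond Diamond p holds vacuously. ✓
x: successors {u, v}; Diamond Diamond p there: u:T, v:T. ✓
— 4 worlds.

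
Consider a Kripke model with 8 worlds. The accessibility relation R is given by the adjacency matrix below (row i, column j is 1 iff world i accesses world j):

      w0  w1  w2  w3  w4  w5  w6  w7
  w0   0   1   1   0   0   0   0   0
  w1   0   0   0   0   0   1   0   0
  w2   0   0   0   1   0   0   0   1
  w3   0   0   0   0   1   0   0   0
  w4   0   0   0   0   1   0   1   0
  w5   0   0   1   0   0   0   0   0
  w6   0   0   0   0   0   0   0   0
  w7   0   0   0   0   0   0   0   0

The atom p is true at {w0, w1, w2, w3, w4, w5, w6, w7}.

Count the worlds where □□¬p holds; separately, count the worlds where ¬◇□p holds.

For □□¬p:
w0: successors {w1, w2}; □¬p there: w1:F, w2:F. ✗
w1: successors {w5}; □¬p there: w5:F. ✗
w2: successors {w3, w7}; □¬p there: w3:F, w7:T. ✗
w3: successors {w4}; □¬p there: w4:F. ✗
w4: successors {w4, w6}; □¬p there: w4:F, w6:T. ✗
w5: successors {w2}; □¬p there: w2:F. ✗
w6: no successors, so □□¬p holds vacuously. ✓
w7: no successors, so □□¬p holds vacuously. ✓
— 2 worlds.
For ¬◇□p:
w0: ◇□p is T. ✗
w1: ◇□p is T. ✗
w2: ◇□p is T. ✗
w3: ◇□p is T. ✗
w4: ◇□p is T. ✗
w5: ◇□p is T. ✗
w6: ◇□p is F. ✓
w7: ◇□p is F. ✓
— 2 worlds.

2 and 2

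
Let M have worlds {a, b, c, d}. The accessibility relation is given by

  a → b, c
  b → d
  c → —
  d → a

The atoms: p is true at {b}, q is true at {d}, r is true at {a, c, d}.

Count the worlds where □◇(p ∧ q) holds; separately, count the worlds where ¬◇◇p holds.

For □◇(p ∧ q):
a: successors {b, c}; ◇(p ∧ q) there: b:F, c:F. ✗
b: successors {d}; ◇(p ∧ q) there: d:F. ✗
c: no successors, so □◇(p ∧ q) holds vacuously. ✓
d: successors {a}; ◇(p ∧ q) there: a:F. ✗
— 1 world.
For ¬◇◇p:
a: ◇◇p is F. ✓
b: ◇◇p is F. ✓
c: ◇◇p is F. ✓
d: ◇◇p is T. ✗
— 3 worlds.

1 and 3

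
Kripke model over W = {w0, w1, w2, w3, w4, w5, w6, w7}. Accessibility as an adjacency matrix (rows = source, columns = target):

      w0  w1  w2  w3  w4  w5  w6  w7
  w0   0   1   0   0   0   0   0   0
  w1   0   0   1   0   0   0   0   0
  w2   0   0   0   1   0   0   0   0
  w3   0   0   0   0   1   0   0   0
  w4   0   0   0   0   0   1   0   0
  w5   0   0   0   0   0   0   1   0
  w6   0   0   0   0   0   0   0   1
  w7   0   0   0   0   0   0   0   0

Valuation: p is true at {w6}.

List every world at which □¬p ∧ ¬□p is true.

w0: □¬p is T, ¬□p is T. ✓
w1: □¬p is T, ¬□p is T. ✓
w2: □¬p is T, ¬□p is T. ✓
w3: □¬p is T, ¬□p is T. ✓
w4: □¬p is T, ¬□p is T. ✓
w5: □¬p is F, ¬□p is F. ✗
w6: □¬p is T, ¬□p is T. ✓
w7: □¬p is T, ¬□p is F. ✗

{w0, w1, w2, w3, w4, w6}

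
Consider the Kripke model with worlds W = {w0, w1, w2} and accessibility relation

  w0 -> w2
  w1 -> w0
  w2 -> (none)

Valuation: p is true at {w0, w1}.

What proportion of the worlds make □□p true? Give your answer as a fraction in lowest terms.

2/3

w0: successors {w2}; □p there: w2:T. ✓
w1: successors {w0}; □p there: w0:F. ✗
w2: no successors, so □□p holds vacuously. ✓
That's 2 of 3 worlds, so 2/3.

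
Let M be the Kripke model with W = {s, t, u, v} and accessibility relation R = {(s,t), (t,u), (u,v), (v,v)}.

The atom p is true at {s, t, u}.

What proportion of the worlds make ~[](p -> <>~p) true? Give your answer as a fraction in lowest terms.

1/4

s: [](p -> <>~p) is F. ✓
t: [](p -> <>~p) is T. ✗
u: [](p -> <>~p) is T. ✗
v: [](p -> <>~p) is T. ✗
That's 1 of 4 worlds, so 1/4.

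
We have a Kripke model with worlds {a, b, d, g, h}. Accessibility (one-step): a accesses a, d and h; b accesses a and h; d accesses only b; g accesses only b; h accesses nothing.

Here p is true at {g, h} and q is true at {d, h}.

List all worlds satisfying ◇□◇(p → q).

{a, b}

a: successors {a, d, h}; □◇(p → q) there: a:F, d:T, h:T. ✓
b: successors {a, h}; □◇(p → q) there: a:F, h:T. ✓
d: successors {b}; □◇(p → q) there: b:F. ✗
g: successors {b}; □◇(p → q) there: b:F. ✗
h: no successors, so ◇□◇(p → q) fails. ✗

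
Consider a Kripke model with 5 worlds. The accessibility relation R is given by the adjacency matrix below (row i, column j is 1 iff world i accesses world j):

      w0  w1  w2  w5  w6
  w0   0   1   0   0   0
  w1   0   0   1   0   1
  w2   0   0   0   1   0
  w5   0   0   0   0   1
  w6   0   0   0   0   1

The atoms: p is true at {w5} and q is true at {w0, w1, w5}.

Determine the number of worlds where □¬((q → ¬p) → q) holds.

3

w0: successors {w1}; ¬((q → ¬p) → q) there: w1:F. ✗
w1: successors {w2, w6}; ¬((q → ¬p) → q) there: w2:T, w6:T. ✓
w2: successors {w5}; ¬((q → ¬p) → q) there: w5:F. ✗
w5: successors {w6}; ¬((q → ¬p) → q) there: w6:T. ✓
w6: successors {w6}; ¬((q → ¬p) → q) there: w6:T. ✓
Satisfying worlds: {w1, w5, w6}.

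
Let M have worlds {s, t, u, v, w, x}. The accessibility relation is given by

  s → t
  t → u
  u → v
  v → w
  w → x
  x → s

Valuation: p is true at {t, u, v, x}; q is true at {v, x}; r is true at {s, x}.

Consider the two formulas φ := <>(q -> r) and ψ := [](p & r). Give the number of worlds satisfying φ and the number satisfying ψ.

5 and 1

For <>(q -> r):
s: successors {t}; q -> r there: t:T. ✓
t: successors {u}; q -> r there: u:T. ✓
u: successors {v}; q -> r there: v:F. ✗
v: successors {w}; q -> r there: w:T. ✓
w: successors {x}; q -> r there: x:T. ✓
x: successors {s}; q -> r there: s:T. ✓
— 5 worlds.
For [](p & r):
s: successors {t}; p & r there: t:F. ✗
t: successors {u}; p & r there: u:F. ✗
u: successors {v}; p & r there: v:F. ✗
v: successors {w}; p & r there: w:F. ✗
w: successors {x}; p & r there: x:T. ✓
x: successors {s}; p & r there: s:F. ✗
— 1 world.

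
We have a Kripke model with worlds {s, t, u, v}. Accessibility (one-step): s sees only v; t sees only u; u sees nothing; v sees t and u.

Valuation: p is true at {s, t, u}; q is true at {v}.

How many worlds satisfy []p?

s: successors {v}; p there: v:F. ✗
t: successors {u}; p there: u:T. ✓
u: no successors, so []p holds vacuously. ✓
v: successors {t, u}; p there: t:T, u:T. ✓
Satisfying worlds: {t, u, v}.

3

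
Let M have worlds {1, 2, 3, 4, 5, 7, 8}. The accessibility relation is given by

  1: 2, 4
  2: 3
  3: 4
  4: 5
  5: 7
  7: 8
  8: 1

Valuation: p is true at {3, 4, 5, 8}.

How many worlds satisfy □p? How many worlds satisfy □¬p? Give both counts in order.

For □p:
1: successors {2, 4}; p there: 2:F, 4:T. ✗
2: successors {3}; p there: 3:T. ✓
3: successors {4}; p there: 4:T. ✓
4: successors {5}; p there: 5:T. ✓
5: successors {7}; p there: 7:F. ✗
7: successors {8}; p there: 8:T. ✓
8: successors {1}; p there: 1:F. ✗
— 4 worlds.
For □¬p:
1: successors {2, 4}; ¬p there: 2:T, 4:F. ✗
2: successors {3}; ¬p there: 3:F. ✗
3: successors {4}; ¬p there: 4:F. ✗
4: successors {5}; ¬p there: 5:F. ✗
5: successors {7}; ¬p there: 7:T. ✓
7: successors {8}; ¬p there: 8:F. ✗
8: successors {1}; ¬p there: 1:T. ✓
— 2 worlds.

4 and 2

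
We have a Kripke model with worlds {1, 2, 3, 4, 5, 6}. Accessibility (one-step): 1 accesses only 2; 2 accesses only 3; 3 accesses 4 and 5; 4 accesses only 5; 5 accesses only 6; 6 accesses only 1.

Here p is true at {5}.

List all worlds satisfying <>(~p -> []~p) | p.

1: <>(~p -> []~p) is T, p is F. ✓
2: <>(~p -> []~p) is F, p is F. ✗
3: <>(~p -> []~p) is T, p is F. ✓
4: <>(~p -> []~p) is T, p is F. ✓
5: <>(~p -> []~p) is T, p is T. ✓
6: <>(~p -> []~p) is T, p is F. ✓

{1, 3, 4, 5, 6}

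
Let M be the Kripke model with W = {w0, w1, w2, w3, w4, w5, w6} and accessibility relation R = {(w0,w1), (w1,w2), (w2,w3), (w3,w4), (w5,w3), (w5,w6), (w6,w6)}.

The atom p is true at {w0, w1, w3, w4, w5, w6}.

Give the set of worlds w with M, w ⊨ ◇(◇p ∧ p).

w0: successors {w1}; ◇p ∧ p there: w1:F. ✗
w1: successors {w2}; ◇p ∧ p there: w2:F. ✗
w2: successors {w3}; ◇p ∧ p there: w3:T. ✓
w3: successors {w4}; ◇p ∧ p there: w4:F. ✗
w4: no successors, so ◇(◇p ∧ p) fails. ✗
w5: successors {w3, w6}; ◇p ∧ p there: w3:T, w6:T. ✓
w6: successors {w6}; ◇p ∧ p there: w6:T. ✓

{w2, w5, w6}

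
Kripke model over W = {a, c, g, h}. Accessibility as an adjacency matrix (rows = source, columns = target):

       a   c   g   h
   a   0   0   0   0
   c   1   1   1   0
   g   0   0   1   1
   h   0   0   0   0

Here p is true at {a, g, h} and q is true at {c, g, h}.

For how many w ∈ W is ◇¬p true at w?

a: no successors, so ◇¬p fails. ✗
c: successors {a, c, g}; ¬p there: a:F, c:T, g:F. ✓
g: successors {g, h}; ¬p there: g:F, h:F. ✗
h: no successors, so ◇¬p fails. ✗
Satisfying worlds: {c}.

1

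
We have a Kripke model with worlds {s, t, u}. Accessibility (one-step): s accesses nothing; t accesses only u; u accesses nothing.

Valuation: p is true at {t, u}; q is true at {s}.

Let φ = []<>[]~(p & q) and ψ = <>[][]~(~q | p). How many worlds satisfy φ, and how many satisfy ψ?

2 and 1

For []<>[]~(p & q):
s: no successors, so []<>[]~(p & q) holds vacuously. ✓
t: successors {u}; <>[]~(p & q) there: u:F. ✗
u: no successors, so []<>[]~(p & q) holds vacuously. ✓
— 2 worlds.
For <>[][]~(~q | p):
s: no successors, so <>[][]~(~q | p) fails. ✗
t: successors {u}; [][]~(~q | p) there: u:T. ✓
u: no successors, so <>[][]~(~q | p) fails. ✗
— 1 world.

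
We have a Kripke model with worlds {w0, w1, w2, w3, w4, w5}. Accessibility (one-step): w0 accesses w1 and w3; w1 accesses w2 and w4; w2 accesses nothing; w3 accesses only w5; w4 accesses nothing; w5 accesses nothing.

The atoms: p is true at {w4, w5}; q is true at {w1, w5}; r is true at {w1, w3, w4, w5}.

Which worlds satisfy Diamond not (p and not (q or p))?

{w0, w1, w3}

w0: successors {w1, w3}; not (p and not (q or p)) there: w1:T, w3:T. ✓
w1: successors {w2, w4}; not (p and not (q or p)) there: w2:T, w4:T. ✓
w2: no successors, so Diamond not (p and not (q or p)) fails. ✗
w3: successors {w5}; not (p and not (q or p)) there: w5:T. ✓
w4: no successors, so Diamond not (p and not (q or p)) fails. ✗
w5: no successors, so Diamond not (p and not (q or p)) fails. ✗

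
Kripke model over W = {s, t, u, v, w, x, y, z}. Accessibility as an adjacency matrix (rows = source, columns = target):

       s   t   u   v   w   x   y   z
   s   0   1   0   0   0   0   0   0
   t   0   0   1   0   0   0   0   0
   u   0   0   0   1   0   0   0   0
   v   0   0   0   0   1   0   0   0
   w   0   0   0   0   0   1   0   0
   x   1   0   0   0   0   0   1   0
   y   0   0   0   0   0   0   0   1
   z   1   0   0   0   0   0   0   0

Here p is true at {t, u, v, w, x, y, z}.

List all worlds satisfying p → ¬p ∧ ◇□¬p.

{s}

s: p is F, ¬p ∧ ◇□¬p is F. ✓
t: p is T, ¬p ∧ ◇□¬p is F. ✗
u: p is T, ¬p ∧ ◇□¬p is F. ✗
v: p is T, ¬p ∧ ◇□¬p is F. ✗
w: p is T, ¬p ∧ ◇□¬p is F. ✗
x: p is T, ¬p ∧ ◇□¬p is F. ✗
y: p is T, ¬p ∧ ◇□¬p is F. ✗
z: p is T, ¬p ∧ ◇□¬p is F. ✗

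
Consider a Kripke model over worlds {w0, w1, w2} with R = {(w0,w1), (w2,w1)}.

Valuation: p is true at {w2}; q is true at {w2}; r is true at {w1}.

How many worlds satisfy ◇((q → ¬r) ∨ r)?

2

w0: successors {w1}; (q → ¬r) ∨ r there: w1:T. ✓
w1: no successors, so ◇((q → ¬r) ∨ r) fails. ✗
w2: successors {w1}; (q → ¬r) ∨ r there: w1:T. ✓
Satisfying worlds: {w0, w2}.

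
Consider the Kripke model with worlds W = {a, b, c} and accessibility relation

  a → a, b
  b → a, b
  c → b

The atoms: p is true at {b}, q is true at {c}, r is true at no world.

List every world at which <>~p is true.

{a, b}

a: successors {a, b}; ~p there: a:T, b:F. ✓
b: successors {a, b}; ~p there: a:T, b:F. ✓
c: successors {b}; ~p there: b:F. ✗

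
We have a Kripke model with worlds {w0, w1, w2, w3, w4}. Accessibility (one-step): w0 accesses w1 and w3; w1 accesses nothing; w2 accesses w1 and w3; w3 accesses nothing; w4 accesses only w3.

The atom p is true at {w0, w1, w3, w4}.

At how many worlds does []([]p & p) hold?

5

w0: successors {w1, w3}; []p & p there: w1:T, w3:T. ✓
w1: no successors, so []([]p & p) holds vacuously. ✓
w2: successors {w1, w3}; []p & p there: w1:T, w3:T. ✓
w3: no successors, so []([]p & p) holds vacuously. ✓
w4: successors {w3}; []p & p there: w3:T. ✓
Satisfying worlds: {w0, w1, w2, w3, w4}.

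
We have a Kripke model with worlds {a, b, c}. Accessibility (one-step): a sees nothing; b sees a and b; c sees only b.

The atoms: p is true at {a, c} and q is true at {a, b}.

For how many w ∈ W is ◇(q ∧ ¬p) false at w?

1

a: no successors, so ◇(q ∧ ¬p) fails. ✗
b: successors {a, b}; q ∧ ¬p there: a:F, b:T. ✓
c: successors {b}; q ∧ ¬p there: b:T. ✓
Satisfying worlds: {b, c}.
So ◇(q ∧ ¬p) fails at the other 1 world.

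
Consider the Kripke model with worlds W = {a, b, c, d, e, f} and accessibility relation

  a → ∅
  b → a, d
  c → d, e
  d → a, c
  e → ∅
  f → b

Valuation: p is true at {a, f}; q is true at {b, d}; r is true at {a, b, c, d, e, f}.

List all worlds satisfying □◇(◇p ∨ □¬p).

{a, e, f}

a: no successors, so □◇(◇p ∨ □¬p) holds vacuously. ✓
b: successors {a, d}; ◇(◇p ∨ □¬p) there: a:F, d:T. ✗
c: successors {d, e}; ◇(◇p ∨ □¬p) there: d:T, e:F. ✗
d: successors {a, c}; ◇(◇p ∨ □¬p) there: a:F, c:T. ✗
e: no successors, so □◇(◇p ∨ □¬p) holds vacuously. ✓
f: successors {b}; ◇(◇p ∨ □¬p) there: b:T. ✓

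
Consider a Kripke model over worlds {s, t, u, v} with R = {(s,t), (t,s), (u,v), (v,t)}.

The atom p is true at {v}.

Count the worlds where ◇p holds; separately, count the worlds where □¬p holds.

1 and 3

For ◇p:
s: successors {t}; p there: t:F. ✗
t: successors {s}; p there: s:F. ✗
u: successors {v}; p there: v:T. ✓
v: successors {t}; p there: t:F. ✗
— 1 world.
For □¬p:
s: successors {t}; ¬p there: t:T. ✓
t: successors {s}; ¬p there: s:T. ✓
u: successors {v}; ¬p there: v:F. ✗
v: successors {t}; ¬p there: t:T. ✓
— 3 worlds.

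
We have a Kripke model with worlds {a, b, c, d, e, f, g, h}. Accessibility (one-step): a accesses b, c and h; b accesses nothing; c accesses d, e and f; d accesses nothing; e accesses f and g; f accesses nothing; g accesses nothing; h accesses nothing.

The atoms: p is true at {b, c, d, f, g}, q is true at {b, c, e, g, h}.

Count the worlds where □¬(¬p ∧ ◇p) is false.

a: successors {b, c, h}; ¬(¬p ∧ ◇p) there: b:T, c:T, h:T. ✓
b: no successors, so □¬(¬p ∧ ◇p) holds vacuously. ✓
c: successors {d, e, f}; ¬(¬p ∧ ◇p) there: d:T, e:F, f:T. ✗
d: no successors, so □¬(¬p ∧ ◇p) holds vacuously. ✓
e: successors {f, g}; ¬(¬p ∧ ◇p) there: f:T, g:T. ✓
f: no successors, so □¬(¬p ∧ ◇p) holds vacuously. ✓
g: no successors, so □¬(¬p ∧ ◇p) holds vacuously. ✓
h: no successors, so □¬(¬p ∧ ◇p) holds vacuously. ✓
Satisfying worlds: {a, b, d, e, f, g, h}.
So □¬(¬p ∧ ◇p) fails at the other 1 world.

1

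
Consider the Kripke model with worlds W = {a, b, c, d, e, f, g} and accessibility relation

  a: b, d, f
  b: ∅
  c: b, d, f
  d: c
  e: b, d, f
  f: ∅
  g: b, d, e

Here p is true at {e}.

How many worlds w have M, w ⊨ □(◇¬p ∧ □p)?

a: successors {b, d, f}; ◇¬p ∧ □p there: b:F, d:F, f:F. ✗
b: no successors, so □(◇¬p ∧ □p) holds vacuously. ✓
c: successors {b, d, f}; ◇¬p ∧ □p there: b:F, d:F, f:F. ✗
d: successors {c}; ◇¬p ∧ □p there: c:F. ✗
e: successors {b, d, f}; ◇¬p ∧ □p there: b:F, d:F, f:F. ✗
f: no successors, so □(◇¬p ∧ □p) holds vacuously. ✓
g: successors {b, d, e}; ◇¬p ∧ □p there: b:F, d:F, e:F. ✗
Satisfying worlds: {b, f}.

2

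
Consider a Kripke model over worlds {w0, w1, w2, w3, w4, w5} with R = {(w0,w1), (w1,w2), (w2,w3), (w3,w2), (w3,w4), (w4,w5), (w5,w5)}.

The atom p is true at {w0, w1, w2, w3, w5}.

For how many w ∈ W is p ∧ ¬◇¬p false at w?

w0: p is T, ¬◇¬p is T. ✓
w1: p is T, ¬◇¬p is T. ✓
w2: p is T, ¬◇¬p is T. ✓
w3: p is T, ¬◇¬p is F. ✗
w4: p is F, ¬◇¬p is T. ✗
w5: p is T, ¬◇¬p is T. ✓
Satisfying worlds: {w0, w1, w2, w5}.
So p ∧ ¬◇¬p fails at the other 2 worlds.

2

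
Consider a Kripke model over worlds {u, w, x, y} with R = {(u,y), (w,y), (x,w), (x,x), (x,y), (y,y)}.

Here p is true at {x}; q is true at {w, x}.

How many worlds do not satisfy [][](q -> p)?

1

u: successors {y}; [](q -> p) there: y:T. ✓
w: successors {y}; [](q -> p) there: y:T. ✓
x: successors {w, x, y}; [](q -> p) there: w:T, x:F, y:T. ✗
y: successors {y}; [](q -> p) there: y:T. ✓
Satisfying worlds: {u, w, y}.
So [][](q -> p) fails at the other 1 world.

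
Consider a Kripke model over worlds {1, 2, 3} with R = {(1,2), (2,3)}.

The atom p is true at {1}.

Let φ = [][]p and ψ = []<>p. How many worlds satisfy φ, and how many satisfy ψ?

2 and 1

For [][]p:
1: successors {2}; []p there: 2:F. ✗
2: successors {3}; []p there: 3:T. ✓
3: no successors, so [][]p holds vacuously. ✓
— 2 worlds.
For []<>p:
1: successors {2}; <>p there: 2:F. ✗
2: successors {3}; <>p there: 3:F. ✗
3: no successors, so []<>p holds vacuously. ✓
— 1 world.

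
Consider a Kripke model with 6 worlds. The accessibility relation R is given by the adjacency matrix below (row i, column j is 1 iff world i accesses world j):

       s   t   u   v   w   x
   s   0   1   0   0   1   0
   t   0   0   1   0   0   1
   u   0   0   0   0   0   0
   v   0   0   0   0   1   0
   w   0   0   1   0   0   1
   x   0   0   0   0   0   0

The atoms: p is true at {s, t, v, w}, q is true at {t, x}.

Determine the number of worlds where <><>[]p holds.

s: successors {t, w}; <>[]p there: t:T, w:T. ✓
t: successors {u, x}; <>[]p there: u:F, x:F. ✗
u: no successors, so <><>[]p fails. ✗
v: successors {w}; <>[]p there: w:T. ✓
w: successors {u, x}; <>[]p there: u:F, x:F. ✗
x: no successors, so <><>[]p fails. ✗
Satisfying worlds: {s, v}.

2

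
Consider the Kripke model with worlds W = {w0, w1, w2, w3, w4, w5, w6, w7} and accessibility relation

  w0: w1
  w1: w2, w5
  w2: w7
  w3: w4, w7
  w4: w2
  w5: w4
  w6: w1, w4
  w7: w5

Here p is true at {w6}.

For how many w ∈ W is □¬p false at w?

w0: successors {w1}; ¬p there: w1:T. ✓
w1: successors {w2, w5}; ¬p there: w2:T, w5:T. ✓
w2: successors {w7}; ¬p there: w7:T. ✓
w3: successors {w4, w7}; ¬p there: w4:T, w7:T. ✓
w4: successors {w2}; ¬p there: w2:T. ✓
w5: successors {w4}; ¬p there: w4:T. ✓
w6: successors {w1, w4}; ¬p there: w1:T, w4:T. ✓
w7: successors {w5}; ¬p there: w5:T. ✓
Satisfying worlds: {w0, w1, w2, w3, w4, w5, w6, w7}.
So □¬p fails at the other 0 worlds.

0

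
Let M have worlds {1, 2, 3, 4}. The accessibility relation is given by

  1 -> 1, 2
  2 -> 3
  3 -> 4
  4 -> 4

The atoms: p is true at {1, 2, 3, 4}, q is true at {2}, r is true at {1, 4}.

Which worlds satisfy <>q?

{1}

1: successors {1, 2}; q there: 1:F, 2:T. ✓
2: successors {3}; q there: 3:F. ✗
3: successors {4}; q there: 4:F. ✗
4: successors {4}; q there: 4:F. ✗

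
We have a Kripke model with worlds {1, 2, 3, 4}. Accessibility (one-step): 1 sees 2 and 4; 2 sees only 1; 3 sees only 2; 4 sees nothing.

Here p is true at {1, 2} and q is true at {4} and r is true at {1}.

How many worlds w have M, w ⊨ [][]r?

3

1: successors {2, 4}; []r there: 2:T, 4:T. ✓
2: successors {1}; []r there: 1:F. ✗
3: successors {2}; []r there: 2:T. ✓
4: no successors, so [][]r holds vacuously. ✓
Satisfying worlds: {1, 3, 4}.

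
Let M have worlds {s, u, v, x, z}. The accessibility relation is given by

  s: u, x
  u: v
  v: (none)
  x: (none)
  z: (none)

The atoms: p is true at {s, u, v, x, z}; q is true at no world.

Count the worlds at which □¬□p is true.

3

s: successors {u, x}; ¬□p there: u:F, x:F. ✗
u: successors {v}; ¬□p there: v:F. ✗
v: no successors, so □¬□p holds vacuously. ✓
x: no successors, so □¬□p holds vacuously. ✓
z: no successors, so □¬□p holds vacuously. ✓
Satisfying worlds: {v, x, z}.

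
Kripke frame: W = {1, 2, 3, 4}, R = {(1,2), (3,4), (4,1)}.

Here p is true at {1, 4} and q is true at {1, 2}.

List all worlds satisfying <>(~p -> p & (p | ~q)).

1: successors {2}; ~p -> p & (p | ~q) there: 2:F. ✗
2: no successors, so <>(~p -> p & (p | ~q)) fails. ✗
3: successors {4}; ~p -> p & (p | ~q) there: 4:T. ✓
4: successors {1}; ~p -> p & (p | ~q) there: 1:T. ✓

{3, 4}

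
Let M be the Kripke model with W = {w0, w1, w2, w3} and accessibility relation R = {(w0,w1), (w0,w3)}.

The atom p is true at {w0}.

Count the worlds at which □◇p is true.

w0: successors {w1, w3}; ◇p there: w1:F, w3:F. ✗
w1: no successors, so □◇p holds vacuously. ✓
w2: no successors, so □◇p holds vacuously. ✓
w3: no successors, so □◇p holds vacuously. ✓
Satisfying worlds: {w1, w2, w3}.

3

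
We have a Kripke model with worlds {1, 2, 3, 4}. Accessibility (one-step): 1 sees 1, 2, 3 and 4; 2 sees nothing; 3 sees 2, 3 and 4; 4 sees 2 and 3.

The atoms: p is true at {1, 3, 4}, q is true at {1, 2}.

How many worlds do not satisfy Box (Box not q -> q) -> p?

1

1: Box (Box not q -> q) is T, p is T. ✓
2: Box (Box not q -> q) is T, p is F. ✗
3: Box (Box not q -> q) is T, p is T. ✓
4: Box (Box not q -> q) is T, p is T. ✓
Satisfying worlds: {1, 3, 4}.
So Box (Box not q -> q) -> p fails at the other 1 world.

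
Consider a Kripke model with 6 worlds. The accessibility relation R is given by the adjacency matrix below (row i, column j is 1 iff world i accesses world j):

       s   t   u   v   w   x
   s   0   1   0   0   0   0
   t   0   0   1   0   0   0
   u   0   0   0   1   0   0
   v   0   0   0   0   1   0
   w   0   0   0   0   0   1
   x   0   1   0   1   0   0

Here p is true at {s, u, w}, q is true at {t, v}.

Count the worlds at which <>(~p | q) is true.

4

s: successors {t}; ~p | q there: t:T. ✓
t: successors {u}; ~p | q there: u:F. ✗
u: successors {v}; ~p | q there: v:T. ✓
v: successors {w}; ~p | q there: w:F. ✗
w: successors {x}; ~p | q there: x:T. ✓
x: successors {t, v}; ~p | q there: t:T, v:T. ✓
Satisfying worlds: {s, u, w, x}.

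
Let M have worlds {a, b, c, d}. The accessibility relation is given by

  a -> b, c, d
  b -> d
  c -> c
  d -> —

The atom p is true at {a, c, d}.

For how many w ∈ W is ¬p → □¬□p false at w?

1

a: ¬p is F, □¬□p is F. ✓
b: ¬p is T, □¬□p is F. ✗
c: ¬p is F, □¬□p is F. ✓
d: ¬p is F, □¬□p is T. ✓
Satisfying worlds: {a, c, d}.
So ¬p → □¬□p fails at the other 1 world.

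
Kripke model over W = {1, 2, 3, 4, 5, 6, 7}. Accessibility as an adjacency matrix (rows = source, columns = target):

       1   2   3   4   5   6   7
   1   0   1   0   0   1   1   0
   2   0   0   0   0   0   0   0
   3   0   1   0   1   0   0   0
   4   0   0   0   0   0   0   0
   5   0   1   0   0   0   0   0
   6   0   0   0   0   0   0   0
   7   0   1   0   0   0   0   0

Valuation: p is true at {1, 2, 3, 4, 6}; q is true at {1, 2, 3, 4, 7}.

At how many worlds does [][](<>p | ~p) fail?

1: successors {2, 5, 6}; [](<>p | ~p) there: 2:T, 5:F, 6:T. ✗
2: no successors, so [][](<>p | ~p) holds vacuously. ✓
3: successors {2, 4}; [](<>p | ~p) there: 2:T, 4:T. ✓
4: no successors, so [][](<>p | ~p) holds vacuously. ✓
5: successors {2}; [](<>p | ~p) there: 2:T. ✓
6: no successors, so [][](<>p | ~p) holds vacuously. ✓
7: successors {2}; [](<>p | ~p) there: 2:T. ✓
Satisfying worlds: {2, 3, 4, 5, 6, 7}.
So [][](<>p | ~p) fails at the other 1 world.

1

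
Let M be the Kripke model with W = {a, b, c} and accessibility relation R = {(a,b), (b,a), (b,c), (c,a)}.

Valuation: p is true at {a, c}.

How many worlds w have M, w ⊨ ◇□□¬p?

1

a: successors {b}; □□¬p there: b:F. ✗
b: successors {a, c}; □□¬p there: a:F, c:T. ✓
c: successors {a}; □□¬p there: a:F. ✗
Satisfying worlds: {b}.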